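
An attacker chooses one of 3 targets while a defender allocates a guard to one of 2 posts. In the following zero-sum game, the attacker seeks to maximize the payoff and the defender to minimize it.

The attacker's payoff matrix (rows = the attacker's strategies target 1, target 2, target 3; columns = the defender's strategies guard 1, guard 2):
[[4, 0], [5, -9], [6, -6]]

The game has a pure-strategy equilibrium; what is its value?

0

Row minima: 0, -9, -6 → the attacker's maximin is 0.
Column maxima: 6, 0 → the defender's minimax is 0.
They coincide at (target 1, guard 2), so the value is 0.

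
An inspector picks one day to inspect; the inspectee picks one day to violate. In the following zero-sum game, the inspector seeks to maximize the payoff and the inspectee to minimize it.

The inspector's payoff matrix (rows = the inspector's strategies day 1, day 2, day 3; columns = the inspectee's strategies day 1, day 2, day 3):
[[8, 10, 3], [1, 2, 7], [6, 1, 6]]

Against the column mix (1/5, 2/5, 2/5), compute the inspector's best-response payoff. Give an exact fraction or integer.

34/5

day 1: (8)·(1/5) + (10)·(2/5) + (3)·(2/5) = 34/5.
day 2: (1)·(1/5) + (2)·(2/5) + (7)·(2/5) = 19/5.
day 3: (6)·(1/5) + (1)·(2/5) + (6)·(2/5) = 4.
The best pure response is day 1 with expected payoff 34/5.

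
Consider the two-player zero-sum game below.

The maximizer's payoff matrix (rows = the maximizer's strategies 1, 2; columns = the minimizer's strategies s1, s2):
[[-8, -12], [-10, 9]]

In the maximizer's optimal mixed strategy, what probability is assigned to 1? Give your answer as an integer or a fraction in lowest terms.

19/23

Row minima are -12 and -10, so the maximizer's maximin is -10; column maxima are -8 and 9, so the minimizer's minimax is -8. These differ, so the equilibrium is in mixed strategies.
Let the maximizer play 1 with probability p. The minimizer is indifferent when −8p − 10(1−p) = −12p + 9(1−p), giving p = 19/23.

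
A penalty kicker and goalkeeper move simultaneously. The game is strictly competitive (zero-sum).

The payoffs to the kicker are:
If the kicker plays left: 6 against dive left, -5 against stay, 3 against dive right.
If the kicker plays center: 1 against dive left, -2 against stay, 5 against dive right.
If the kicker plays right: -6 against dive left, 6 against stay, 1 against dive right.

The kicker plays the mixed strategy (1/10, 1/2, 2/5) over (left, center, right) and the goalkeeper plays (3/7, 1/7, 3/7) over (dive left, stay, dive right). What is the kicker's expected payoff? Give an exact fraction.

33/35

Against (3/7, 1/7, 3/7), each row's expected payoff is left: 22/7; center: 16/7; right: -9/7.
Taking the (1/10, 1/2, 2/5)-weighted average: (1/10)·(22/7) + (1/2)·(16/7) + (2/5)·(-9/7) = 33/35.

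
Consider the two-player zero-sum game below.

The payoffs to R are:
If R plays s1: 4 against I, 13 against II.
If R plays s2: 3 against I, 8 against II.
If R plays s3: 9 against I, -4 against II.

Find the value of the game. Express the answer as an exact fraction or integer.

Row s2 is strictly dominated by row s1, so R never plays it.
The remaining 2×2 game on (s1, s3) × (I, II) has no saddle point. Let R play s1 with probability p; indifference gives 4p + 9(1−p) = 13p − 4(1−p), so p = 13/22.
Similarly C's optimal q on I is 17/22, and the value is 4·(17/22) + (13)·(5/22) = 133/22.

133/22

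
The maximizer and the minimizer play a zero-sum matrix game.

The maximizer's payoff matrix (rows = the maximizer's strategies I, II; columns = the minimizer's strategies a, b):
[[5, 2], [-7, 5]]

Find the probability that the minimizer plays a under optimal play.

1/5

Row minima are 2 and -7, so the maximizer's maximin is 2; column maxima are 5 and 5, so the minimizer's minimax is 5. These differ, so the equilibrium is in mixed strategies.
Let the minimizer play a with probability q. The maximizer is indifferent when 5q + 2(1−q) = −7q + 5(1−q), giving q = 1/5.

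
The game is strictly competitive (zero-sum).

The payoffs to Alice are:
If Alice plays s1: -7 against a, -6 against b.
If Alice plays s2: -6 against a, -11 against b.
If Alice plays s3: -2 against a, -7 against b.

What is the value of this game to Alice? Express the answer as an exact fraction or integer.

-37/6

Row s2 is strictly dominated by row s3, so Alice never plays it.
The remaining 2×2 game on (s1, s3) × (a, b) has no saddle point. Let Alice play s1 with probability p; indifference gives −7p − 2(1−p) = −6p − 7(1−p), so p = 5/6.
Similarly Bob's optimal q on a is 1/6, and the value is -7·(1/6) + (-6)·(5/6) = -37/6.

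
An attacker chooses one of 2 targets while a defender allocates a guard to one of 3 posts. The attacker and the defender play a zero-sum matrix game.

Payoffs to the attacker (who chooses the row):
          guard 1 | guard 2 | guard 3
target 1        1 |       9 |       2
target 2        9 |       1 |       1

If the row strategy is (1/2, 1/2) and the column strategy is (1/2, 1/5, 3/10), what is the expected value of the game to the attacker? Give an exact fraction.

Against (1/2, 1/5, 3/10), each row's expected payoff is target 1: 29/10; target 2: 5.
Taking the (1/2, 1/2)-weighted average: (1/2)·(29/10) + (1/2)·(5) = 79/20.

79/20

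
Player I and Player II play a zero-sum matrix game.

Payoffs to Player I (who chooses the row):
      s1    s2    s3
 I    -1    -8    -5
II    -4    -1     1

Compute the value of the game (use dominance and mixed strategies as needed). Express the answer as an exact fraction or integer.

-31/10

Column s3 is strictly dominated by s2 for Player II (it gives Player I more in every row).
The remaining 2×2 game on (I, II) × (s1, s2) has no saddle point. Let Player I play I with probability p; indifference gives −p − 4(1−p) = −8p − (1−p), so p = 3/10.
Similarly Player II's optimal q on s1 is 7/10, and the value is -1·(7/10) + (-8)·(3/10) = -31/10.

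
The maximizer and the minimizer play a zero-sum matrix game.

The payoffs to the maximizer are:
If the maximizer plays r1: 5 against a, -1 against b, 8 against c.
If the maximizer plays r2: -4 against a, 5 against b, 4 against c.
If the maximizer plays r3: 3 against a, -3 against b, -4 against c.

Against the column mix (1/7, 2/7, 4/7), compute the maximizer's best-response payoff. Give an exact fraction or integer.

5

r1: (5)·(1/7) + (-1)·(2/7) + (8)·(4/7) = 5.
r2: (-4)·(1/7) + (5)·(2/7) + (4)·(4/7) = 22/7.
r3: (3)·(1/7) + (-3)·(2/7) + (-4)·(4/7) = -19/7.
The best pure response is r1 with expected payoff 5.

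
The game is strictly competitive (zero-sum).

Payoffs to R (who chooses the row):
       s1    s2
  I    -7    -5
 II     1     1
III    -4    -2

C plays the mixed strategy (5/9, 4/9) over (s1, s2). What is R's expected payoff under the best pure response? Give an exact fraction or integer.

1

I: (-7)·(5/9) + (-5)·(4/9) = -55/9.
II: (1)·(5/9) + (1)·(4/9) = 1.
III: (-4)·(5/9) + (-2)·(4/9) = -28/9.
The best pure response is II with expected payoff 1.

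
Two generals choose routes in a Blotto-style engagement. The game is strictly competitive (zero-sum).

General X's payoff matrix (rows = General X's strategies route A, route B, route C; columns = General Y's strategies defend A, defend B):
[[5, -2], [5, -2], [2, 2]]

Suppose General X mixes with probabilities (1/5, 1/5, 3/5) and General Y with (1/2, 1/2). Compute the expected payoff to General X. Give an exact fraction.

Against (1/2, 1/2), each row's expected payoff is route A: 3/2; route B: 3/2; route C: 2.
Taking the (1/5, 1/5, 3/5)-weighted average: (1/5)·(3/2) + (1/5)·(3/2) + (3/5)·(2) = 9/5.

9/5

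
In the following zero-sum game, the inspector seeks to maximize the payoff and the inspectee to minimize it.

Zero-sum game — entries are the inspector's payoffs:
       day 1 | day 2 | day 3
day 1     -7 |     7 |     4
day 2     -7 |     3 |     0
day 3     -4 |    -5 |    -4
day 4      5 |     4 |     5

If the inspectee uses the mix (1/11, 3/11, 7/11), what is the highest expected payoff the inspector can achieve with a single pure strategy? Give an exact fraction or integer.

52/11

day 1: (-7)·(1/11) + (7)·(3/11) + (4)·(7/11) = 42/11.
day 2: (-7)·(1/11) + (3)·(3/11) + (0)·(7/11) = 2/11.
day 3: (-4)·(1/11) + (-5)·(3/11) + (-4)·(7/11) = -47/11.
day 4: (5)·(1/11) + (4)·(3/11) + (5)·(7/11) = 52/11.
The best pure response is day 4 with expected payoff 52/11.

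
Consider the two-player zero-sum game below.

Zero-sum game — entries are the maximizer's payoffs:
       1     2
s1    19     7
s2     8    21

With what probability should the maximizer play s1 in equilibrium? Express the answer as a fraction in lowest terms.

Row minima are 7 and 8, so the maximizer's maximin is 8; column maxima are 19 and 21, so the minimizer's minimax is 19. These differ, so the equilibrium is in mixed strategies.
Let the maximizer play s1 with probability p. The minimizer is indifferent when 19p + 8(1−p) = 7p + 21(1−p), giving p = 13/25.

13/25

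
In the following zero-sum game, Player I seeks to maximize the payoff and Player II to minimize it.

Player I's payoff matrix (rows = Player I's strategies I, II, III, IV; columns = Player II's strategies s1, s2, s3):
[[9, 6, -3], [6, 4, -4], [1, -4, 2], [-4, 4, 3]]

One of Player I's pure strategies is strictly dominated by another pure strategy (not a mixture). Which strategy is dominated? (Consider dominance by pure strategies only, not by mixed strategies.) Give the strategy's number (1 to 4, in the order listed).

2

Compare II with I: 9 > 6, 6 > 4, -3 > -4.
So I strictly dominates II for Player I; II is strictly dominated.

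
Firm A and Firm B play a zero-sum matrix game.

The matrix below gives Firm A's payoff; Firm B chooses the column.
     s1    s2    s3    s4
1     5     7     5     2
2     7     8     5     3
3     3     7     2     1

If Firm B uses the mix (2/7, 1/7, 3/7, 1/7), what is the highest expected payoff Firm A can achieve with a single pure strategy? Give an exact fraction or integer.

1: (5)·(2/7) + (7)·(1/7) + (5)·(3/7) + (2)·(1/7) = 34/7.
2: (7)·(2/7) + (8)·(1/7) + (5)·(3/7) + (3)·(1/7) = 40/7.
3: (3)·(2/7) + (7)·(1/7) + (2)·(3/7) + (1)·(1/7) = 20/7.
The best pure response is 2 with expected payoff 40/7.

40/7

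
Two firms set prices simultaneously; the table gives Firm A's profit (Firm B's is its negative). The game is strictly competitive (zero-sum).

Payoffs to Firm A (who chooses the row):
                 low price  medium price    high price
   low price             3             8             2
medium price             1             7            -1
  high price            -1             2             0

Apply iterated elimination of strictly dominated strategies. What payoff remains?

2

Row high price is strictly dominated by row low price (3>-1, 8>2, 2>0); eliminate high price.
Row medium price is strictly dominated by row low price (3>1, 8>7, 2>-1); eliminate medium price.
Column medium price is strictly dominated by low price for Firm B (3<8); eliminate medium price.
Column low price is strictly dominated by high price for Firm B (2<3); eliminate low price.
Only (low price, high price) remains, with payoff 2.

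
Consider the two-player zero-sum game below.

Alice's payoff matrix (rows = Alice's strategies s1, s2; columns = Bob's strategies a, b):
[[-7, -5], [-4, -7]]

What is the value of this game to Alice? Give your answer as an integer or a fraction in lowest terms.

-29/5

Row minima are -7 and -7, so Alice's maximin is -7; column maxima are -4 and -5, so Bob's minimax is -5. These differ, so the equilibrium is in mixed strategies.
Let Alice play s1 with probability p. Bob is indifferent when −7p − 4(1−p) = −5p − 7(1−p), giving p = 3/5.
Let Bob play a with probability q. Alice is indifferent when −7q − 5(1−q) = −4q − 7(1−q), giving q = 2/5.
The value is -7·(2/5) + (-5)·(3/5) = -29/5.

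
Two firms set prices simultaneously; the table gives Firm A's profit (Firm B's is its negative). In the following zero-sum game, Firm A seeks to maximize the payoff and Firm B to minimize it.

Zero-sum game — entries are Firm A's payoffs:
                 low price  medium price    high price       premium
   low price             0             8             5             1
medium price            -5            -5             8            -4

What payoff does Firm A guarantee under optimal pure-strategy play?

0

Row minima: 0, -5 → Firm A's maximin is 0.
Column maxima: 0, 8, 8, 1 → Firm B's minimax is 0.
They coincide at (low price, low price), so the value is 0.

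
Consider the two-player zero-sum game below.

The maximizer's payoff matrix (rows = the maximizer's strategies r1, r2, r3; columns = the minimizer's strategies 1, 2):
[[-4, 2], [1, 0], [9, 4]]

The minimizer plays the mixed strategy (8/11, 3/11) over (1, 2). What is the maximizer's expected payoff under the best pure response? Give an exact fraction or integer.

r1: (-4)·(8/11) + (2)·(3/11) = -26/11.
r2: (1)·(8/11) + (0)·(3/11) = 8/11.
r3: (9)·(8/11) + (4)·(3/11) = 84/11.
The best pure response is r3 with expected payoff 84/11.

84/11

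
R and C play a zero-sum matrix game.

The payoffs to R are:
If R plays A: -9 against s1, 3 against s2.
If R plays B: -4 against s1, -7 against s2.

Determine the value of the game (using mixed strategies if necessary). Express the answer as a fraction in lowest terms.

-5

Row minima are -9 and -7, so R's maximin is -7; column maxima are -4 and 3, so C's minimax is -4. These differ, so the equilibrium is in mixed strategies.
Let R play A with probability p. C is indifferent when −9p − 4(1−p) = 3p − 7(1−p), giving p = 1/5.
Let C play s1 with probability q. R is indifferent when −9q + 3(1−q) = −4q − 7(1−q), giving q = 2/3.
The value is -9·(2/3) + (3)·(1/3) = -5.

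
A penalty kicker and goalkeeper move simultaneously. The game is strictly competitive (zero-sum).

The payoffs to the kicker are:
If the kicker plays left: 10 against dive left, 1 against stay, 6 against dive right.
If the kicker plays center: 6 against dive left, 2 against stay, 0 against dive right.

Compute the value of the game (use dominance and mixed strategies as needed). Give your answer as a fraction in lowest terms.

Column dive left is strictly dominated by dive right for the goalkeeper (it gives the kicker more in every row).
The remaining 2×2 game on (left, center) × (stay, dive right) has no saddle point. Let the kicker play left with probability p; indifference gives p + 2(1−p) = 6p, so p = 2/7.
Similarly the goalkeeper's optimal q on stay is 6/7, and the value is 1·(6/7) + (6)·(1/7) = 12/7.

12/7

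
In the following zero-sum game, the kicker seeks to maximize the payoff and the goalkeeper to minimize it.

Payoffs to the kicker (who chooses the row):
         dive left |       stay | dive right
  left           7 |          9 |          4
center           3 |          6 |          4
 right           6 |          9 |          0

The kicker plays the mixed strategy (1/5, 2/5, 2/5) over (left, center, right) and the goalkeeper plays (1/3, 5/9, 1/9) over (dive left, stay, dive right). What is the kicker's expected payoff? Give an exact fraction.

Against (1/3, 5/9, 1/9), each row's expected payoff is left: 70/9; center: 43/9; right: 7.
Taking the (1/5, 2/5, 2/5)-weighted average: (1/5)·(70/9) + (2/5)·(43/9) + (2/5)·(7) = 94/15.

94/15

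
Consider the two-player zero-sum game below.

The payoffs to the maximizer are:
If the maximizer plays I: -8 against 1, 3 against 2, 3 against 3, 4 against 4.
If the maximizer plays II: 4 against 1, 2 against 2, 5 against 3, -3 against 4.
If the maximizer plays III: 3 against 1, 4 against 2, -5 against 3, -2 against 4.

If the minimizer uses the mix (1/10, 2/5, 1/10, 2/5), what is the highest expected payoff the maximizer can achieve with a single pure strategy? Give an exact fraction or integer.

I: (-8)·(1/10) + (3)·(2/5) + (3)·(1/10) + (4)·(2/5) = 23/10.
II: (4)·(1/10) + (2)·(2/5) + (5)·(1/10) + (-3)·(2/5) = 1/2.
III: (3)·(1/10) + (4)·(2/5) + (-5)·(1/10) + (-2)·(2/5) = 3/5.
The best pure response is I with expected payoff 23/10.

23/10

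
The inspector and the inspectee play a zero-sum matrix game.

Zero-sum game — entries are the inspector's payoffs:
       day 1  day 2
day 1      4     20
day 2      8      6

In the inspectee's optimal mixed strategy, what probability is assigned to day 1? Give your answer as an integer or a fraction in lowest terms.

7/9

Row minima are 4 and 6, so the inspector's maximin is 6; column maxima are 8 and 20, so the inspectee's minimax is 8. These differ, so the equilibrium is in mixed strategies.
Let the inspectee play day 1 with probability q. The inspector is indifferent when 4q + 20(1−q) = 8q + 6(1−q), giving q = 7/9.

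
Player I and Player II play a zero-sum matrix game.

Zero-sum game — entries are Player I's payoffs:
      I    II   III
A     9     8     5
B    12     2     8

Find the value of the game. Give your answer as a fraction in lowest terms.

6

Column I is strictly dominated by III for Player II (it gives Player I more in every row).
The remaining 2×2 game on (A, B) × (II, III) has no saddle point. Let Player I play A with probability p; indifference gives 8p + 2(1−p) = 5p + 8(1−p), so p = 2/3.
Similarly Player II's optimal q on II is 1/3, and the value is 8·(1/3) + (5)·(2/3) = 6.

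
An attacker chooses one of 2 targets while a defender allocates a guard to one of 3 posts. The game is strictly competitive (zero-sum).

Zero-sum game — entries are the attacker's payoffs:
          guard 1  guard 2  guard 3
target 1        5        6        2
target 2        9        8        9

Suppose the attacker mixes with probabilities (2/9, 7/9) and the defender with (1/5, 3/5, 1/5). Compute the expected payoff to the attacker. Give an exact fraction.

344/45

Against (1/5, 3/5, 1/5), each row's expected payoff is target 1: 5; target 2: 42/5.
Taking the (2/9, 7/9)-weighted average: (2/9)·(5) + (7/9)·(42/5) = 344/45.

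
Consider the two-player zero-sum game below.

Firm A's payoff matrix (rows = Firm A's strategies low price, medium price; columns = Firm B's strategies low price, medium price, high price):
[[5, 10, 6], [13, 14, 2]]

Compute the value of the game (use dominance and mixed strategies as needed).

17/3

Column medium price is strictly dominated by low price for Firm B (it gives Firm A more in every row).
The remaining 2×2 game on (low price, medium price) × (low price, high price) has no saddle point. Let Firm A play low price with probability p; indifference gives 5p + 13(1−p) = 6p + 2(1−p), so p = 11/12.
Similarly Firm B's optimal q on low price is 1/3, and the value is 5·(1/3) + (6)·(2/3) = 17/3.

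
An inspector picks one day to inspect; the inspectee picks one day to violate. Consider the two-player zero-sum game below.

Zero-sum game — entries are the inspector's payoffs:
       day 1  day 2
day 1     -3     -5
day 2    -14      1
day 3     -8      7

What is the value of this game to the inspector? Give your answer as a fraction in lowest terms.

Row day 2 is strictly dominated by row day 3, so the inspector never plays it.
The remaining 2×2 game on (day 1, day 3) × (day 1, day 2) has no saddle point. Let the inspector play day 1 with probability p; indifference gives −3p − 8(1−p) = −5p + 7(1−p), so p = 15/17.
Similarly the inspectee's optimal q on day 1 is 12/17, and the value is -3·(12/17) + (-5)·(5/17) = -61/17.

-61/17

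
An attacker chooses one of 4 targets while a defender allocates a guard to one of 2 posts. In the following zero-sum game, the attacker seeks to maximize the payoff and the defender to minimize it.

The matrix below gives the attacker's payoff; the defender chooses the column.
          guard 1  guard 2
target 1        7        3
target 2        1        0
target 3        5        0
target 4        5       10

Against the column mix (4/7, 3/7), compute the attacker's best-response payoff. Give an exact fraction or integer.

50/7

target 1: (7)·(4/7) + (3)·(3/7) = 37/7.
target 2: (1)·(4/7) + (0)·(3/7) = 4/7.
target 3: (5)·(4/7) + (0)·(3/7) = 20/7.
target 4: (5)·(4/7) + (10)·(3/7) = 50/7.
The best pure response is target 4 with expected payoff 50/7.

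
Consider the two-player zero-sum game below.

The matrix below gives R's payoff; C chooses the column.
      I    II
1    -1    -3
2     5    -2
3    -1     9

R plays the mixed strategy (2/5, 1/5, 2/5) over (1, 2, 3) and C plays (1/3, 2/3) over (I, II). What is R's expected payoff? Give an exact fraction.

7/5

Against (1/3, 2/3), each row's expected payoff is 1: -7/3; 2: 1/3; 3: 17/3.
Taking the (2/5, 1/5, 2/5)-weighted average: (2/5)·(-7/3) + (1/5)·(1/3) + (2/5)·(17/3) = 7/5.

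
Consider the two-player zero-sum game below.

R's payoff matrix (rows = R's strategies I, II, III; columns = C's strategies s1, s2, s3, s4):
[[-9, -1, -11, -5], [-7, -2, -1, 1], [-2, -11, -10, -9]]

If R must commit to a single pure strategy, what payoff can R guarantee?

-7

The worst-case payoff for each row is I: -11, II: -7, III: -11.
The best of these is -7.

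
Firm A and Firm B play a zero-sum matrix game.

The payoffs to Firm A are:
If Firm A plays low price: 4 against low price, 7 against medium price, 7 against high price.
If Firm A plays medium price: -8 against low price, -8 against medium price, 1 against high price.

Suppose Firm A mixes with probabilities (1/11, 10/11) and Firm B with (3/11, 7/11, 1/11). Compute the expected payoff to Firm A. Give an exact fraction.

Against (3/11, 7/11, 1/11), each row's expected payoff is low price: 68/11; medium price: -79/11.
Taking the (1/11, 10/11)-weighted average: (1/11)·(68/11) + (10/11)·(-79/11) = -722/121.

-722/121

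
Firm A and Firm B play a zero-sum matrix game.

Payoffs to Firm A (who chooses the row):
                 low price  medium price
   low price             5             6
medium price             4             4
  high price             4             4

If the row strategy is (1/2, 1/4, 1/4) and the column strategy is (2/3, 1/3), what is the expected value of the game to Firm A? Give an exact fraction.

14/3

Against (2/3, 1/3), each row's expected payoff is low price: 16/3; medium price: 4; high price: 4.
Taking the (1/2, 1/4, 1/4)-weighted average: (1/2)·(16/3) + (1/4)·(4) + (1/4)·(4) = 14/3.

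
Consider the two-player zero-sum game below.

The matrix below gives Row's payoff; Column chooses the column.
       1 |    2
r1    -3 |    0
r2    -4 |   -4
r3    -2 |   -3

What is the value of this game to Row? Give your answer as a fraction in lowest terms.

-9/4

Row r2 is strictly dominated by row r3, so Row never plays it.
The remaining 2×2 game on (r1, r3) × (1, 2) has no saddle point. Let Row play r1 with probability p; indifference gives −3p − 2(1−p) = −3(1−p), so p = 1/4.
Similarly Column's optimal q on 1 is 3/4, and the value is -3·(3/4) + (0)·(1/4) = -9/4.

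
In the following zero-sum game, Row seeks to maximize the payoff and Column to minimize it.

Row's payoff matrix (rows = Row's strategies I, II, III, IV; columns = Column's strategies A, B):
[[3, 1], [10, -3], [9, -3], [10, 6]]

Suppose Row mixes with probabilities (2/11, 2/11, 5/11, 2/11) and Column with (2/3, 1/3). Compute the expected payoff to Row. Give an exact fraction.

Against (2/3, 1/3), each row's expected payoff is I: 7/3; II: 17/3; III: 5; IV: 26/3.
Taking the (2/11, 2/11, 5/11, 2/11)-weighted average: (2/11)·(7/3) + (2/11)·(17/3) + (5/11)·(5) + (2/11)·(26/3) = 175/33.

175/33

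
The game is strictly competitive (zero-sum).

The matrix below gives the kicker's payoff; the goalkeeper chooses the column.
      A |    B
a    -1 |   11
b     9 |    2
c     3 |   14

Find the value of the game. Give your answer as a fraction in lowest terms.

20/3

Row a is strictly dominated by row c, so the kicker never plays it.
The remaining 2×2 game on (b, c) × (A, B) has no saddle point. Let the kicker play b with probability p; indifference gives 9p + 3(1−p) = 2p + 14(1−p), so p = 11/18.
Similarly the goalkeeper's optimal q on A is 2/3, and the value is 9·(2/3) + (2)·(1/3) = 20/3.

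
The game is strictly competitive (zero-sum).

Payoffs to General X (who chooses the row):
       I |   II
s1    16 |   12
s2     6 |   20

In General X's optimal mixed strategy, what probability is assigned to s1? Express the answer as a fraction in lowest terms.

7/9

Row minima are 12 and 6, so General X's maximin is 12; column maxima are 16 and 20, so General Y's minimax is 16. These differ, so the equilibrium is in mixed strategies.
Let General X play s1 with probability p. General Y is indifferent when 16p + 6(1−p) = 12p + 20(1−p), giving p = 7/9.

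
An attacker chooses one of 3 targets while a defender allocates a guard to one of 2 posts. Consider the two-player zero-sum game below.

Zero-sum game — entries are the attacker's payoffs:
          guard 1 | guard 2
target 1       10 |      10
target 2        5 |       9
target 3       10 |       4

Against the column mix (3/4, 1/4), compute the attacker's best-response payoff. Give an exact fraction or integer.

target 1: (10)·(3/4) + (10)·(1/4) = 10.
target 2: (5)·(3/4) + (9)·(1/4) = 6.
target 3: (10)·(3/4) + (4)·(1/4) = 17/2.
The best pure response is target 1 with expected payoff 10.

10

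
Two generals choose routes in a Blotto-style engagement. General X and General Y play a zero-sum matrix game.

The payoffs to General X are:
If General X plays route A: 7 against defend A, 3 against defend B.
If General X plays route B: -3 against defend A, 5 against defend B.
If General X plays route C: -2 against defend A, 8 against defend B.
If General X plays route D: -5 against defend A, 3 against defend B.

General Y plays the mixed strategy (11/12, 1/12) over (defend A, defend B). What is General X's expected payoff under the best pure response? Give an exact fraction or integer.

route A: (7)·(11/12) + (3)·(1/12) = 20/3.
route B: (-3)·(11/12) + (5)·(1/12) = -7/3.
route C: (-2)·(11/12) + (8)·(1/12) = -7/6.
route D: (-5)·(11/12) + (3)·(1/12) = -13/3.
The best pure response is route A with expected payoff 20/3.

20/3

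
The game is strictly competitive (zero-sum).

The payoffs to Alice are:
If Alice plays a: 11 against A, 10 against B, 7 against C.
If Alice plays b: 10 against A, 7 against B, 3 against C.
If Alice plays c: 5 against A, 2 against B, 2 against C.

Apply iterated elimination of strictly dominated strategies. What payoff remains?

Column A is strictly dominated by B for Bob (10<11, 7<10, 2<5); eliminate A.
Row b is strictly dominated by row a (10>7, 7>3); eliminate b.
Row c is strictly dominated by row a (10>2, 7>2); eliminate c.
Column B is strictly dominated by C for Bob (7<10); eliminate B.
Only (a, C) remains, with payoff 7.

7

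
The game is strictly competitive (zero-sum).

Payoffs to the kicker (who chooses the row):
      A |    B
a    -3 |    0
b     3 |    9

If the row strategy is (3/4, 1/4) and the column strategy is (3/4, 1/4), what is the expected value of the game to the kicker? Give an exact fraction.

Against (3/4, 1/4), each row's expected payoff is a: -9/4; b: 9/2.
Taking the (3/4, 1/4)-weighted average: (3/4)·(-9/4) + (1/4)·(9/2) = -9/16.

-9/16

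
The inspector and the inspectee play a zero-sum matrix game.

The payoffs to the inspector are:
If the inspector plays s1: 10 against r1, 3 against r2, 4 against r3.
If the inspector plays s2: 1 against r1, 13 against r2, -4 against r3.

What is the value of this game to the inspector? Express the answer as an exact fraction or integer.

Column r1 is strictly dominated by r3 for the inspectee (it gives the inspector more in every row).
The remaining 2×2 game on (s1, s2) × (r2, r3) has no saddle point. Let the inspector play s1 with probability p; indifference gives 3p + 13(1−p) = 4p − 4(1−p), so p = 17/18.
Similarly the inspectee's optimal q on r2 is 4/9, and the value is 3·(4/9) + (4)·(5/9) = 32/9.

32/9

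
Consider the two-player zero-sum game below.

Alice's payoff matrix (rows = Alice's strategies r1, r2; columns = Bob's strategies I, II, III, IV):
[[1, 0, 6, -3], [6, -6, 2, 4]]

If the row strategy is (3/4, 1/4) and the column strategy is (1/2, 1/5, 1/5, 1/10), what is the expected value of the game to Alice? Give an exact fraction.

17/10

Against (1/2, 1/5, 1/5, 1/10), each row's expected payoff is r1: 7/5; r2: 13/5.
Taking the (3/4, 1/4)-weighted average: (3/4)·(7/5) + (1/4)·(13/5) = 17/10.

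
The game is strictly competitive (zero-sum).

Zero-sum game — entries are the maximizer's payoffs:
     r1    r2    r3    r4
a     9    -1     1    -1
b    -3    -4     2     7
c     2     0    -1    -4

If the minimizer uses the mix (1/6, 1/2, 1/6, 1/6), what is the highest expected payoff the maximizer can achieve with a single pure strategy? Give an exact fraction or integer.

1

a: (9)·(1/6) + (-1)·(1/2) + (1)·(1/6) + (-1)·(1/6) = 1.
b: (-3)·(1/6) + (-4)·(1/2) + (2)·(1/6) + (7)·(1/6) = -1.
c: (2)·(1/6) + (0)·(1/2) + (-1)·(1/6) + (-4)·(1/6) = -1/2.
The best pure response is a with expected payoff 1.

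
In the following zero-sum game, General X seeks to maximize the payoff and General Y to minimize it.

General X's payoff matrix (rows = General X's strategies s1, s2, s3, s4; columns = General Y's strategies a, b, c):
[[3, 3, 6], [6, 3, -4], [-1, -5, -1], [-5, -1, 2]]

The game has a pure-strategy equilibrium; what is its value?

3

Row minima: 3, -4, -5, -5 → General X's maximin is 3.
Column maxima: 6, 3, 6 → General Y's minimax is 3.
They coincide at (s1, b), so the value is 3.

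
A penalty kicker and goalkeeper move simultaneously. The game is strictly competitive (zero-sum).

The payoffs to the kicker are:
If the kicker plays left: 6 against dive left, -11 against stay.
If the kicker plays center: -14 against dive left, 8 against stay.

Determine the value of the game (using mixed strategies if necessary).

Row minima are -11 and -14, so the kicker's maximin is -11; column maxima are 6 and 8, so the goalkeeper's minimax is 6. These differ, so the equilibrium is in mixed strategies.
Let the kicker play left with probability p. The goalkeeper is indifferent when 6p − 14(1−p) = −11p + 8(1−p), giving p = 22/39.
Let the goalkeeper play dive left with probability q. The kicker is indifferent when 6q − 11(1−q) = −14q + 8(1−q), giving q = 19/39.
The value is 6·(19/39) + (-11)·(20/39) = -106/39.

-106/39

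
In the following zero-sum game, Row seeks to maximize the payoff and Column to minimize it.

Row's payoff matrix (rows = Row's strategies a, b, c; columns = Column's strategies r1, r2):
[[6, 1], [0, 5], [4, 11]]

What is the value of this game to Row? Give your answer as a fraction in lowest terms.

Row b is strictly dominated by row c, so Row never plays it.
The remaining 2×2 game on (a, c) × (r1, r2) has no saddle point. Let Row play a with probability p; indifference gives 6p + 4(1−p) = p + 11(1−p), so p = 7/12.
Similarly Column's optimal q on r1 is 5/6, and the value is 6·(5/6) + (1)·(1/6) = 31/6.

31/6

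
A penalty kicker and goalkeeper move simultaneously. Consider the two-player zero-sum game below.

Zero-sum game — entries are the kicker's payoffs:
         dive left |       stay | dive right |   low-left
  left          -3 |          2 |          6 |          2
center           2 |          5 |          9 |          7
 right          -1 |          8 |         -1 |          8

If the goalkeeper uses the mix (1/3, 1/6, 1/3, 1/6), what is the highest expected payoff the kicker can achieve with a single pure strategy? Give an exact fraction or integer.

17/3

left: (-3)·(1/3) + (2)·(1/6) + (6)·(1/3) + (2)·(1/6) = 5/3.
center: (2)·(1/3) + (5)·(1/6) + (9)·(1/3) + (7)·(1/6) = 17/3.
right: (-1)·(1/3) + (8)·(1/6) + (-1)·(1/3) + (8)·(1/6) = 2.
The best pure response is center with expected payoff 17/3.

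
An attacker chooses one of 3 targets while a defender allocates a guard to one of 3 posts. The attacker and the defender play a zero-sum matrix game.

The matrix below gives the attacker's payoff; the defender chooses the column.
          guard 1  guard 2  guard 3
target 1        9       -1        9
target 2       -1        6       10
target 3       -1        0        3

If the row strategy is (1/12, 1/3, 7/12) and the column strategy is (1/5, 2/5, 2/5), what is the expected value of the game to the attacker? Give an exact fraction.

46/15

Against (1/5, 2/5, 2/5), each row's expected payoff is target 1: 5; target 2: 31/5; target 3: 1.
Taking the (1/12, 1/3, 7/12)-weighted average: (1/12)·(5) + (1/3)·(31/5) + (7/12)·(1) = 46/15.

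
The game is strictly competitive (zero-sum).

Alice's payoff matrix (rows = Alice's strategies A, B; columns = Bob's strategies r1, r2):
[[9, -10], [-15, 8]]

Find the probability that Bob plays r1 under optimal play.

3/7

Row minima are -10 and -15, so Alice's maximin is -10; column maxima are 9 and 8, so Bob's minimax is 8. These differ, so the equilibrium is in mixed strategies.
Let Bob play r1 with probability q. Alice is indifferent when 9q − 10(1−q) = −15q + 8(1−q), giving q = 3/7.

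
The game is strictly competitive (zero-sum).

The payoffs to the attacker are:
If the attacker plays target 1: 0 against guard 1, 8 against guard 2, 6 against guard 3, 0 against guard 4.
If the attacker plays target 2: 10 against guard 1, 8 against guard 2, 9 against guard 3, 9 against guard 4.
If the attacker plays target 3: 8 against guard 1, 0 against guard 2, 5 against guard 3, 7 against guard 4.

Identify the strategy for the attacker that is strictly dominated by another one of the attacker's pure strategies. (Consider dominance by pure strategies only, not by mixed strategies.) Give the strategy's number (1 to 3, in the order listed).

3

Compare target 3 with target 2: 10 > 8, 8 > 0, 9 > 5, 9 > 7.
So target 2 strictly dominates target 3 for the attacker; target 3 is strictly dominated.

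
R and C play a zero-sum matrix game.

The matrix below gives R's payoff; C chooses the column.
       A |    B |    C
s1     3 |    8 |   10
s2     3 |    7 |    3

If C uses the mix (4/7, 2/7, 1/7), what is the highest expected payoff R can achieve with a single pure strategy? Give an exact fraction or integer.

s1: (3)·(4/7) + (8)·(2/7) + (10)·(1/7) = 38/7.
s2: (3)·(4/7) + (7)·(2/7) + (3)·(1/7) = 29/7.
The best pure response is s1 with expected payoff 38/7.

38/7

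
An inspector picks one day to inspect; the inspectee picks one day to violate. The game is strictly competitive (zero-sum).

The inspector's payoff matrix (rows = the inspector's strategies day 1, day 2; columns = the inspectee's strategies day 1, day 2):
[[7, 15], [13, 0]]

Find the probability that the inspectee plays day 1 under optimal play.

5/7

Row minima are 7 and 0, so the inspector's maximin is 7; column maxima are 13 and 15, so the inspectee's minimax is 13. These differ, so the equilibrium is in mixed strategies.
Let the inspectee play day 1 with probability q. The inspector is indifferent when 7q + 15(1−q) = 13q, giving q = 5/7.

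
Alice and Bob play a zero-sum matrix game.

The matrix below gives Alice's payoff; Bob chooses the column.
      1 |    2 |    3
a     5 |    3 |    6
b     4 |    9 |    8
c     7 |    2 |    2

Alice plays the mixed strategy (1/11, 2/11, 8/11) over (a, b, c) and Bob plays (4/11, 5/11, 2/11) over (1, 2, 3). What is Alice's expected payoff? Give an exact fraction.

537/121

Against (4/11, 5/11, 2/11), each row's expected payoff is a: 47/11; b: 7; c: 42/11.
Taking the (1/11, 2/11, 8/11)-weighted average: (1/11)·(47/11) + (2/11)·(7) + (8/11)·(42/11) = 537/121.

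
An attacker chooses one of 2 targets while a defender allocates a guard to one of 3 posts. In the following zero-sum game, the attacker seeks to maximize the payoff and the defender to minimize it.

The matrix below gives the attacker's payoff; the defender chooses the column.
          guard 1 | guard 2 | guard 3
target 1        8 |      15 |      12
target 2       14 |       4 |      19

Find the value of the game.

Column guard 3 is strictly dominated by guard 1 for the defender (it gives the attacker more in every row).
The remaining 2×2 game on (target 1, target 2) × (guard 1, guard 2) has no saddle point. Let the attacker play target 1 with probability p; indifference gives 8p + 14(1−p) = 15p + 4(1−p), so p = 10/17.
Similarly the defender's optimal q on guard 1 is 11/17, and the value is 8·(11/17) + (15)·(6/17) = 178/17.

178/17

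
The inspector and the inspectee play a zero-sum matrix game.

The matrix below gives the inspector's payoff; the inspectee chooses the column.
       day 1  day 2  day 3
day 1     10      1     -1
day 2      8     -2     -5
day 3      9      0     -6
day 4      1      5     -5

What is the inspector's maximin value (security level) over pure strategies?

-1

The worst-case payoff for each row is day 1: -1, day 2: -5, day 3: -6, day 4: -5.
The best of these is -1.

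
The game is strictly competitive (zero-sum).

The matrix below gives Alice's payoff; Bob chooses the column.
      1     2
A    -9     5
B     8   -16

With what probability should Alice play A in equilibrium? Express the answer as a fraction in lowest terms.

Row minima are -9 and -16, so Alice's maximin is -9; column maxima are 8 and 5, so Bob's minimax is 5. These differ, so the equilibrium is in mixed strategies.
Let Alice play A with probability p. Bob is indifferent when −9p + 8(1−p) = 5p − 16(1−p), giving p = 12/19.

12/19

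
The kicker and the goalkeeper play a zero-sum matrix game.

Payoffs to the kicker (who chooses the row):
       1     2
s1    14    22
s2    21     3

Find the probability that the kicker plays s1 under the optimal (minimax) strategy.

9/13

Row minima are 14 and 3, so the kicker's maximin is 14; column maxima are 21 and 22, so the goalkeeper's minimax is 21. These differ, so the equilibrium is in mixed strategies.
Let the kicker play s1 with probability p. The goalkeeper is indifferent when 14p + 21(1−p) = 22p + 3(1−p), giving p = 9/13.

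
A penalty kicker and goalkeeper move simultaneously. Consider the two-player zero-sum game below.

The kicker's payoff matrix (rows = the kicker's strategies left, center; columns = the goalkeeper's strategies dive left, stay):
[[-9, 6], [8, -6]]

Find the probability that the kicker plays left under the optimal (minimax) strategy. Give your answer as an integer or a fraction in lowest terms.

Row minima are -9 and -6, so the kicker's maximin is -6; column maxima are 8 and 6, so the goalkeeper's minimax is 6. These differ, so the equilibrium is in mixed strategies.
Let the kicker play left with probability p. The goalkeeper is indifferent when −9p + 8(1−p) = 6p − 6(1−p), giving p = 14/29.

14/29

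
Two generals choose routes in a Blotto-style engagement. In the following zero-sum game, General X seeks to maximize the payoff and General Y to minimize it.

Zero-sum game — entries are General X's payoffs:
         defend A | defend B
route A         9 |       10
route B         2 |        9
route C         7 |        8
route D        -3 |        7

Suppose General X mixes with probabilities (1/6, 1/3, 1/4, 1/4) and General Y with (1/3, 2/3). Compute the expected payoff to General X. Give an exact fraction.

Against (1/3, 2/3), each row's expected payoff is route A: 29/3; route B: 20/3; route C: 23/3; route D: 11/3.
Taking the (1/6, 1/3, 1/4, 1/4)-weighted average: (1/6)·(29/3) + (1/3)·(20/3) + (1/4)·(23/3) + (1/4)·(11/3) = 20/3.

20/3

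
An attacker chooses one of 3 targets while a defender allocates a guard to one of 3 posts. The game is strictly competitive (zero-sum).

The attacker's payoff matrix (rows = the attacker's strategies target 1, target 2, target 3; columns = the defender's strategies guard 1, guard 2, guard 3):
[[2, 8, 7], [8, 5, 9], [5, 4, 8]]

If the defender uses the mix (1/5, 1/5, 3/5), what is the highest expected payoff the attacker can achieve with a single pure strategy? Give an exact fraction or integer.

8

target 1: (2)·(1/5) + (8)·(1/5) + (7)·(3/5) = 31/5.
target 2: (8)·(1/5) + (5)·(1/5) + (9)·(3/5) = 8.
target 3: (5)·(1/5) + (4)·(1/5) + (8)·(3/5) = 33/5.
The best pure response is target 2 with expected payoff 8.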